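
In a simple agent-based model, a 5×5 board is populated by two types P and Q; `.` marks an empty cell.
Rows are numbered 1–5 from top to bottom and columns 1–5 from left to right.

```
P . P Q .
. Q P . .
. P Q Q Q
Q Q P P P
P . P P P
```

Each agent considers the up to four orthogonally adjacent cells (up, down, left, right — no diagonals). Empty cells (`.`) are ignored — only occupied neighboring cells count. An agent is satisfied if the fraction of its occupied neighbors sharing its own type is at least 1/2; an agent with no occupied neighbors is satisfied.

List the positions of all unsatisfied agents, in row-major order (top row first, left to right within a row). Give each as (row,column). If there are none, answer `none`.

(1,4), (2,2), (2,3), (3,2), (3,3), (4,2), (5,1)

(1,1)P 0/0 ✓
(1,3)P 1/2 ✓
(1,4)Q 0/1 ✗
(2,2)Q 0/2 ✗
(2,3)P 1/3 ✗
(3,2)P 0/3 ✗
(3,3)Q 1/4 ✗
(3,4)Q 2/3 ✓
(3,5)Q 1/2 ✓
(4,1)Q 1/2 ✓
(4,2)Q 1/3 ✗
(4,3)P 2/4 ✓
(4,4)P 3/4 ✓
(4,5)P 2/3 ✓
(5,1)P 0/1 ✗
(5,3)P 2/2 ✓
(5,4)P 3/3 ✓
(5,5)P 2/2 ✓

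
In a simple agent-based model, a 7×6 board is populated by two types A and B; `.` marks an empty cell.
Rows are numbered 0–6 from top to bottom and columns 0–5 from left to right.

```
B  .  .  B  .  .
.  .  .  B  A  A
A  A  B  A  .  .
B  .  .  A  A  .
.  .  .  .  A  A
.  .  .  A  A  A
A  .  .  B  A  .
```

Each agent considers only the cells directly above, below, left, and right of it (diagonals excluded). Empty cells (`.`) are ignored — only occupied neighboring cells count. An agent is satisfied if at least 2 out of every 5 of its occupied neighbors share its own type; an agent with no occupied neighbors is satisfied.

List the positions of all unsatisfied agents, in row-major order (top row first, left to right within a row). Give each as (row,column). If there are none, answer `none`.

Row 0: (0,0)B 0/0 ok · (0,3)B 1/1 ok
Row 1: (1,3)B 1/3 unhappy · (1,4)A 1/2 ok · (1,5)A 1/1 ok
Row 2: (2,0)A 1/2 ok · (2,1)A 1/2 ok · (2,2)B 0/2 unhappy · (2,3)A 1/3 unhappy
Row 3: (3,0)B 0/1 unhappy · (3,3)A 2/2 ok · (3,4)A 2/2 ok
Row 4: (4,4)A 3/3 ok · (4,5)A 2/2 ok
Row 5: (5,3)A 1/2 ok · (5,4)A 4/4 ok · (5,5)A 2/2 ok
Row 6: (6,0)A 0/0 ok · (6,3)B 0/2 unhappy · (6,4)A 1/2 ok

(1,3), (2,2), (2,3), (3,0), (6,3)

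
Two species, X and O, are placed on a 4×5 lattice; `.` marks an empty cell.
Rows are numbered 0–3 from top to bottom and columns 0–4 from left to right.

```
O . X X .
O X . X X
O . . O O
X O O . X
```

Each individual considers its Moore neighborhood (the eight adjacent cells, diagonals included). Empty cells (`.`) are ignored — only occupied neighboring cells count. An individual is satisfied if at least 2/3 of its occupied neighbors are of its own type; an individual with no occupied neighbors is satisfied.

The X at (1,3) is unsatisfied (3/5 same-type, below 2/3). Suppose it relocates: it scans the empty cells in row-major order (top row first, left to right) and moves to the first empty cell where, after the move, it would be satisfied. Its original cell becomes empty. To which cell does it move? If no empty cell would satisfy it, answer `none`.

(0,4)

Vacating (1,3). Empty cells in order:
  (0,1): 2/4 same-type → still unsatisfied.
  (0,4): 2/2 same-type → satisfied — stop here.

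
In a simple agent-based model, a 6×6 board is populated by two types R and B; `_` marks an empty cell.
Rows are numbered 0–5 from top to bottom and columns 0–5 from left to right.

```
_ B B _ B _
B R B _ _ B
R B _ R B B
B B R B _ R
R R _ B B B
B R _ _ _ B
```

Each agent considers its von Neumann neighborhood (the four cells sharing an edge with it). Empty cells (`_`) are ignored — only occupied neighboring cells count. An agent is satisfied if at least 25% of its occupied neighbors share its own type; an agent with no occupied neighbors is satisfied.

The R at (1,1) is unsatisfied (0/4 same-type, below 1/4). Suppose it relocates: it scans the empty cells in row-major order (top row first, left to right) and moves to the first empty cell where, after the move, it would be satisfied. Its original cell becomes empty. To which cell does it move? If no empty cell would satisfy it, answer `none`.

(1,3)

Vacating (1,1). Empty cells in order:
  (0,0): 0/2 same-type → still unsatisfied.
  (0,3): 0/2 same-type → still unsatisfied.
  (0,5): 0/2 same-type → still unsatisfied.
  (1,3): 1/2 same-type → satisfied — stop here.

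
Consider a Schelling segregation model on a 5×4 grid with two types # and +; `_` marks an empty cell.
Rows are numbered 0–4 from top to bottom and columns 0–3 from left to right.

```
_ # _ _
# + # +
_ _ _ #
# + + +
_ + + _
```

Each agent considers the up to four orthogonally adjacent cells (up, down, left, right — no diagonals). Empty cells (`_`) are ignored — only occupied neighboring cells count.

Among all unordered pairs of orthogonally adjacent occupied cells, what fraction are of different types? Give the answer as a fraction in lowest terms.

Scan each occupied cell's neighbors to the right and below so each pair is counted once.
From row 0: 1 unlike of 1 pairs (running 1/1).
From row 1: 4 unlike of 4 pairs (running 5/5).
From row 2: 1 unlike of 1 pairs (running 6/6).
From row 3: 1 unlike of 5 pairs (running 7/11).
From row 4: 0 unlike of 1 pairs (running 7/12).
Total adjacent occupied pairs: 12; unlike-type pairs: 7.
7/12 is already in lowest terms.

7/12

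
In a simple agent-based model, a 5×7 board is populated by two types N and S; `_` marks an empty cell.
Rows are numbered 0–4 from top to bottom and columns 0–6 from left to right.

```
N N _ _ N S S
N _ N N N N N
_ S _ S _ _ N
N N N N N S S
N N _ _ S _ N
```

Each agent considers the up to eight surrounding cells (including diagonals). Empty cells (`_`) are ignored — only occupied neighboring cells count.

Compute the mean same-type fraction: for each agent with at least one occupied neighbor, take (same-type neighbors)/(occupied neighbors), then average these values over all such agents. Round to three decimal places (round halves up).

0.537

Row 0: (0,0)N 2/2 · (0,1)N 3/3 · (0,4)N 3/4 · (0,5)S 1/5 · (0,6)S 1/3
Row 1: (1,0)N 2/3 · (1,2)N 2/4 · (1,3)N 3/4 · (1,4)N 3/5 · (1,5)N 4/6 · (1,6)N 2/4
Row 2: (2,1)S 0/5 · (2,3)S 0/6 · (2,6)N 2/4
Row 3: (3,0)N 3/4 · (3,1)N 4/5 · (3,2)N 3/5 · (3,3)N 2/4 · (3,4)N 1/4 · (3,5)S 2/5 · (3,6)S 1/3
Row 4: (4,0)N 3/3 · (4,1)N 4/4 · (4,4)S 1/3 · (4,6)N 0/2
Sum over 25 agents: 2/2 + 3/3 + 3/4 + 1/5 + 1/3 + 2/3 + 2/4 + 3/4 + 3/5 + 4/6 + 2/4 + 0/5 + 0/6 + 2/4 + 3/4 + 4/5 + 3/5 + 2/4 + 1/4 + 2/5 + 1/3 + 3/3 + 4/4 + 1/3 + 0/2 = 403/30; mean = 403/30 ÷ 25 = 403/750 = 0.537333… → 0.537.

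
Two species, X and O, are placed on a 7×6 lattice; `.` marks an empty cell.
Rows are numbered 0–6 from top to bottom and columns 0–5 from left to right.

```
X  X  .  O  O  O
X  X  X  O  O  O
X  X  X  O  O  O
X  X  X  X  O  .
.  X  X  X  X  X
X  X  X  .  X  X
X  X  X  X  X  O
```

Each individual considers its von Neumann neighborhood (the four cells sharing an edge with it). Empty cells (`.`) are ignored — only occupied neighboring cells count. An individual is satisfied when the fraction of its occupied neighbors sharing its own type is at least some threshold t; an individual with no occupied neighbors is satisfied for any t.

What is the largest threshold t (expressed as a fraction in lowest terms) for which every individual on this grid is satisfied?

0/1

(0,0)X 2/2
(0,1)X 2/2
(0,3)O 2/2
(0,4)O 3/3
(0,5)O 2/2
(1,0)X 3/3
(1,1)X 4/4
(1,2)X 2/3
(1,3)O 3/4
(1,4)O 4/4
(1,5)O 3/3
(2,0)X 3/3
(2,1)X 4/4
(2,2)X 3/4
(2,3)O 2/4
(2,4)O 4/4
(2,5)O 2/2
(3,0)X 2/2
(3,1)X 4/4
(3,2)X 4/4
(3,3)X 2/4
(3,4)O 1/3
(4,1)X 3/3
(4,2)X 4/4
(4,3)X 3/3
(4,4)X 3/4
(4,5)X 2/2
(5,0)X 2/2
(5,1)X 4/4
(5,2)X 3/3
(5,4)X 3/3
(5,5)X 2/3
(6,0)X 2/2
(6,1)X 3/3
(6,2)X 3/3
(6,3)X 2/2
(6,4)X 2/3
(6,5)O 0/2
The smallest same-type fraction is 0/2 at (6,5), which reduces to 0/1. Any threshold above that leaves this individual unsatisfied.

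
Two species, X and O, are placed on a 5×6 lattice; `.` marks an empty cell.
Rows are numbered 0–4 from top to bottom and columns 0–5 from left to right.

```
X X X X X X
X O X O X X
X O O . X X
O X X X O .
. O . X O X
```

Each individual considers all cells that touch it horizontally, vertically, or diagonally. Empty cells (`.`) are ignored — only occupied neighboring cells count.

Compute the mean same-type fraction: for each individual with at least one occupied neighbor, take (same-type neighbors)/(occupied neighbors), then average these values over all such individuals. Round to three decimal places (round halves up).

Row 0: (0,0)X 2/3 · (0,1)X 4/5 · (0,2)X 3/5 · (0,3)X 4/5 · (0,4)X 4/5 · (0,5)X 3/3
Row 1: (1,0)X 3/5 · (1,1)O 2/8 · (1,2)X 3/7 · (1,3)O 1/7 · (1,4)X 6/7 · (1,5)X 5/5
Row 2: (2,0)X 2/5 · (2,1)O 3/8 · (2,2)O 3/7 · (2,4)X 4/6 · (2,5)X 3/4
Row 3: (3,0)O 2/4 · (3,1)X 2/6 · (3,2)X 3/6 · (3,3)X 3/6 · (3,4)O 1/6
Row 4: (4,1)O 1/3 · (4,3)X 2/4 · (4,4)O 1/4 · (4,5)X 0/2
Sum over 26 individuals: 2/3 + 4/5 + 3/5 + 4/5 + 4/5 + 3/3 + 3/5 + 2/8 + 3/7 + 1/7 + 6/7 + 5/5 + 2/5 + 3/8 + 3/7 + 4/6 + 3/4 + 2/4 + 2/6 + 3/6 + 3/6 + 1/6 + 1/3 + 2/4 + 1/4 + 0/2 = 2293/168; mean = 2293/168 ÷ 26 = 2293/4368 = 0.524954… → 0.525.

0.525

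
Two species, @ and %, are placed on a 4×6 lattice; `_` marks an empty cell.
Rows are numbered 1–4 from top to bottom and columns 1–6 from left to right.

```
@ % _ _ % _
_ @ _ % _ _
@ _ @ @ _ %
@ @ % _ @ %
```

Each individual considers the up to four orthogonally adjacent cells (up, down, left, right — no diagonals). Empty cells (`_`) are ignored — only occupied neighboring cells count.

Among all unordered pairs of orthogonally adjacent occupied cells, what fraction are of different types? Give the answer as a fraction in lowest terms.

Scan each occupied cell's neighbors to the right and below so each pair is counted once.
From row 1: 2 unlike of 2 pairs (running 2/2).
From row 2: 1 unlike of 1 pairs (running 3/3).
From row 3: 1 unlike of 4 pairs (running 4/7).
From row 4: 2 unlike of 3 pairs (running 6/10).
Total adjacent occupied pairs: 10; unlike-type pairs: 6.
6/10 reduces to 3/5.

3/5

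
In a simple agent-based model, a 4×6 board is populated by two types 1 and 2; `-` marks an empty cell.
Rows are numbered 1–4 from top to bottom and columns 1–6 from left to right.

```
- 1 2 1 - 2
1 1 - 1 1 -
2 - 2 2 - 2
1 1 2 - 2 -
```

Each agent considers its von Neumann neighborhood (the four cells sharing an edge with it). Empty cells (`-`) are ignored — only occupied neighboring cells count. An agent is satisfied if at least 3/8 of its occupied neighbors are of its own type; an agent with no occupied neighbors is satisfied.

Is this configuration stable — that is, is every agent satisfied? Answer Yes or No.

Row 1: (1,2)1 1/2 ok · (1,3)2 0/2 unhappy · (1,4)1 1/2 ok · (1,6)2 0/0 ok
Row 2: (2,1)1 1/2 ok · (2,2)1 2/2 ok · (2,4)1 2/3 ok · (2,5)1 1/1 ok
Row 3: (3,1)2 0/2 unhappy · (3,3)2 2/2 ok · (3,4)2 1/2 ok · (3,6)2 0/0 ok
Row 4: (4,1)1 1/2 ok · (4,2)1 1/2 ok · (4,3)2 1/2 ok · (4,5)2 0/0 ok
For instance (1,3) has only 0/2 same-type neighbors, below 3/8.

No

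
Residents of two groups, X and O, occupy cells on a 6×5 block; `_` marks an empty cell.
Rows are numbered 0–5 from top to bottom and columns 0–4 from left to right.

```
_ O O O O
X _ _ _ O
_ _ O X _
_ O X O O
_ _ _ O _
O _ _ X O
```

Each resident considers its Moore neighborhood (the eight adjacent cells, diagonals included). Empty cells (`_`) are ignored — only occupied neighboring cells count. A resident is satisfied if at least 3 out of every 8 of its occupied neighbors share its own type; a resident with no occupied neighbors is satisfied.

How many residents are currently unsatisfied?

Row 0: (0,1)O 1/2 satisfied · (0,2)O 2/2 satisfied · (0,3)O 3/3 satisfied · (0,4)O 2/2 satisfied
Row 1: (1,0)X 0/1 not · (1,4)O 2/3 satisfied
Row 2: (2,2)O 2/4 satisfied · (2,3)X 1/5 not
Row 3: (3,1)O 1/2 satisfied · (3,2)X 1/5 not · (3,3)O 3/5 satisfied · (3,4)O 2/3 satisfied
Row 4: (4,3)O 3/5 satisfied
Row 5: (5,0)O 0/0 satisfied · (5,3)X 0/2 not · (5,4)O 1/2 satisfied
Unsatisfied: (1,0), (2,3), (3,2), (5,3) — 4 in total.

4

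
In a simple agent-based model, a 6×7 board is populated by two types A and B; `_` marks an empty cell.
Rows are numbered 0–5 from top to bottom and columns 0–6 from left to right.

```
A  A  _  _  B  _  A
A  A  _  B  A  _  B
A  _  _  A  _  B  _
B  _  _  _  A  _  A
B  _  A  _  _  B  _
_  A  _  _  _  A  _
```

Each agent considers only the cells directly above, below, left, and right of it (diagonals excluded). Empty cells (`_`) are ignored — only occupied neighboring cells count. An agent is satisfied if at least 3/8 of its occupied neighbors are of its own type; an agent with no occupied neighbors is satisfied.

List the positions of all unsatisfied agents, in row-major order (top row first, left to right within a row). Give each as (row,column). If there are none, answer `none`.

(0,0)A 2/2 satisfied
(0,1)A 2/2 satisfied
(0,4)B 0/1 not
(0,6)A 0/1 not
(1,0)A 3/3 satisfied
(1,1)A 2/2 satisfied
(1,3)B 0/2 not
(1,4)A 0/2 not
(1,6)B 0/1 not
(2,0)A 1/2 satisfied
(2,3)A 0/1 not
(2,5)B 0/0 satisfied
(3,0)B 1/2 satisfied
(3,4)A 0/0 satisfied
(3,6)A 0/0 satisfied
(4,0)B 1/1 satisfied
(4,2)A 0/0 satisfied
(4,5)B 0/1 not
(5,1)A 0/0 satisfied
(5,5)A 0/1 not

(0,4), (0,6), (1,3), (1,4), (1,6), (2,3), (4,5), (5,5)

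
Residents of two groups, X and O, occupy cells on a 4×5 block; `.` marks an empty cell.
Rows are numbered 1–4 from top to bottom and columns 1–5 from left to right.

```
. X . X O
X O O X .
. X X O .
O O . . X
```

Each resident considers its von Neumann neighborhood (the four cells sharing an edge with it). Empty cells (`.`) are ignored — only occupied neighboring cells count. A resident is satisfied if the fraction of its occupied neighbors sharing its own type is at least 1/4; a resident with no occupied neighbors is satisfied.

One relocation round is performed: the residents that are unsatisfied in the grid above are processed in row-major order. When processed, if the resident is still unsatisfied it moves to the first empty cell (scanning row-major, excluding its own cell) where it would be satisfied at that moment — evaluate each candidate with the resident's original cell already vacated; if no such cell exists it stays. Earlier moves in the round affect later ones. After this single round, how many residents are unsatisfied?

Initially unsatisfied (in order): (1,2), (1,5), (2,1), (3,4).
  (1,2) → (1,1).
  (1,5) → (1,2).
  (2,1): now satisfied by earlier moves; stays.
  (3,4) → (1,3).
Resulting grid:
X O O X .
X O O X .
. X X . .
O O . . X
All satisfied now.

0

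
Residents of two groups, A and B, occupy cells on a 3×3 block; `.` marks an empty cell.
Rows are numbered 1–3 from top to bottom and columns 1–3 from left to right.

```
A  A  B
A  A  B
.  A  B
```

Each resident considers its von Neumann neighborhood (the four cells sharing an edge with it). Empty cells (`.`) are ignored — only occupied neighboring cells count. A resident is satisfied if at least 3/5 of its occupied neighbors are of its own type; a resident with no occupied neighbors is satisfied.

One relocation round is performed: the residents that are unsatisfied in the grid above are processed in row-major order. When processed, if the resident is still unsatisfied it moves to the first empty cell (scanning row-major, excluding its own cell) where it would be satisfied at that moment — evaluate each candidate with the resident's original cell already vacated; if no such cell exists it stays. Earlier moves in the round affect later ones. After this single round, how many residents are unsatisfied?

1

Initially unsatisfied (in order): (1,3), (3,2), (3,3).
  (1,3): no empty cell satisfies it; stays.
  (3,2) → (3,1).
  (3,3): now satisfied by earlier moves; stays.
Resulting grid:
A A B
A A B
A . B
Unsatisfied now: (1,3).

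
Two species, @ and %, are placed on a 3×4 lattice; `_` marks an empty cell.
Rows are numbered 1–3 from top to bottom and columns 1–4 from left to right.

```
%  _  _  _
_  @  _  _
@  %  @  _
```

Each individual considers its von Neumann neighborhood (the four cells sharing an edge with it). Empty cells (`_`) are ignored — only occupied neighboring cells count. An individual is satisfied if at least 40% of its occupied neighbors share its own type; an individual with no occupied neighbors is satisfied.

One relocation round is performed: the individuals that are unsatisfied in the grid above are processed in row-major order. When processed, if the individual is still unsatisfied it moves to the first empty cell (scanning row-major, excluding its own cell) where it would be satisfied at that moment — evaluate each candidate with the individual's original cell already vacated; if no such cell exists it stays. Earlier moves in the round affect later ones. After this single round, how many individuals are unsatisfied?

Initially unsatisfied (in order): (2,2), (3,1), (3,2), (3,3).
  (2,2) → (1,3).
  (3,1) → (1,2).
  (3,2) → (2,1).
  (3,3): now satisfied by earlier moves; stays.
Resulting grid:
% @ @ _
% _ _ _
_ _ @ _
All satisfied now.

0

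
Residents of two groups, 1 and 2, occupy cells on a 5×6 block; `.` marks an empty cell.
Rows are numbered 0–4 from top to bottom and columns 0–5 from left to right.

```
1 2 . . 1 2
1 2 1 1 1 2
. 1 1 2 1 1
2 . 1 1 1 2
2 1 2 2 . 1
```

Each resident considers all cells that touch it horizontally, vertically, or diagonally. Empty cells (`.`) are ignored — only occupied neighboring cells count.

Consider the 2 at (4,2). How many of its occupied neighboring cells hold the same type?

Occupied neighbors of (4,2): (3,2)=1, (3,3)=1, (4,1)=1, (4,3)=2.
Same type (2): 1 of 4.

1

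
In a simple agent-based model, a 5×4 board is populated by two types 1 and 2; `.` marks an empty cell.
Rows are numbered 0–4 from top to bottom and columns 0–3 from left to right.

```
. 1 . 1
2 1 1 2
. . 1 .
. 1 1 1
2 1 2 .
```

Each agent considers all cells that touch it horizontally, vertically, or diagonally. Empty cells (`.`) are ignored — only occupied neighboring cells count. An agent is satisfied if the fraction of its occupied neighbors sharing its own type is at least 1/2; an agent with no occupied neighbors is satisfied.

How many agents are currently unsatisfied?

(0,1)1 2/3 ok
(0,3)1 1/2 ok
(1,0)2 0/2 unhappy
(1,1)1 3/4 ok
(1,2)1 4/5 ok
(1,3)2 0/3 unhappy
(2,2)1 5/6 ok
(3,1)1 3/5 ok
(3,2)1 4/5 ok
(3,3)1 2/3 ok
(4,0)2 0/2 unhappy
(4,1)1 2/4 ok
(4,2)2 0/4 unhappy
Unsatisfied: (1,0), (1,3), (4,0), (4,2) — 4 in total.

4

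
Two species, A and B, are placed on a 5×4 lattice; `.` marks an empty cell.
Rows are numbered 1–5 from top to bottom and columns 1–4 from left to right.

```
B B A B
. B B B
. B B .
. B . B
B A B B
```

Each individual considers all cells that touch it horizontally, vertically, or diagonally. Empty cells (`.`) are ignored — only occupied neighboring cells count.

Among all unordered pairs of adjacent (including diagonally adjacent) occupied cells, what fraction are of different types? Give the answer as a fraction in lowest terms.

Scan each occupied cell's neighbors to the right and below (and the two forward diagonals) so each pair is counted once.
From row 1: 5 unlike of 11 pairs (running 5/11).
From row 2: 0 unlike of 7 pairs (running 5/18).
From row 3: 0 unlike of 4 pairs (running 5/22).
From row 4: 1 unlike of 5 pairs (running 6/27).
From row 5: 2 unlike of 3 pairs (running 8/30).
Total adjacent occupied pairs: 30; unlike-type pairs: 8.
8/30 reduces to 4/15.

4/15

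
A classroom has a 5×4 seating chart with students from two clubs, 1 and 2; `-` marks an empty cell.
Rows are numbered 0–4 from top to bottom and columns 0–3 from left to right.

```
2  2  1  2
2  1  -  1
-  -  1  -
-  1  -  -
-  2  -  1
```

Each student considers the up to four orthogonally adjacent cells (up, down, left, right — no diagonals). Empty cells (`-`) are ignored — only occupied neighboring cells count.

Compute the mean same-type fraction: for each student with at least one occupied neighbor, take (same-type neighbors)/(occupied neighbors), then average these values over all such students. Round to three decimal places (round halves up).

Row 0: (0,0)2 2/2 · (0,1)2 1/3 · (0,2)1 0/2 · (0,3)2 0/2
Row 1: (1,0)2 1/2 · (1,1)1 0/2 · (1,3)1 0/1
Row 2: (2,2)1 — no occupied neighbors
Row 3: (3,1)1 0/1
Row 4: (4,1)2 0/1 · (4,3)1 — no occupied neighbors
Sum over 9 students: 2/2 + 1/3 + 0/2 + 0/2 + 1/2 + 0/2 + 0/1 + 0/1 + 0/1 = 11/6; mean = 11/6 ÷ 9 = 11/54 = 0.203703… → 0.204.

0.204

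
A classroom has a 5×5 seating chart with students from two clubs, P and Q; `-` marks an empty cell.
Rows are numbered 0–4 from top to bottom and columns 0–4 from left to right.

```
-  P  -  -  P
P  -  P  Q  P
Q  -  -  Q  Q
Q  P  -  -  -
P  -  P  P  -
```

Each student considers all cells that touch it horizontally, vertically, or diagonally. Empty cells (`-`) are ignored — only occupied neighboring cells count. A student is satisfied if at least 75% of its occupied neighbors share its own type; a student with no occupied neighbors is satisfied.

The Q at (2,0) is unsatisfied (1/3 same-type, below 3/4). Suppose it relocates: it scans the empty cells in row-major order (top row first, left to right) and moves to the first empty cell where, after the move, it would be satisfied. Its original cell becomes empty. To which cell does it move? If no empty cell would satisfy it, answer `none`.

none

Vacating (2,0). Empty cells in order:
  (0,0): 0/2 same-type → still unsatisfied.
  (0,2): 1/3 same-type → still unsatisfied.
  (0,3): 1/4 same-type → still unsatisfied.
  (1,1): 0/3 same-type → still unsatisfied.
  (2,1): 1/4 same-type → still unsatisfied.
  (2,2): 2/4 same-type → still unsatisfied.
  (3,2): 1/4 same-type → still unsatisfied.
  (3,3): 2/4 same-type → still unsatisfied.
  (3,4): 2/3 same-type → still unsatisfied.
  (4,1): 1/4 same-type → still unsatisfied.
  (4,4): 0/1 same-type → still unsatisfied.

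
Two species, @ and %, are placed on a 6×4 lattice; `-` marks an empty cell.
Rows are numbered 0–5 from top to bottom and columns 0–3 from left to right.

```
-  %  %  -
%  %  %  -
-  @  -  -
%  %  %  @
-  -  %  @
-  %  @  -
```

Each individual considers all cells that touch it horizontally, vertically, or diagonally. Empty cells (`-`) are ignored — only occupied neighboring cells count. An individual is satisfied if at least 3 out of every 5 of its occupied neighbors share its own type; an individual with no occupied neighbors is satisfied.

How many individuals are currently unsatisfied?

8

(0,1)% 4/4 satisfied
(0,2)% 3/3 satisfied
(1,0)% 2/3 satisfied
(1,1)% 4/5 satisfied
(1,2)% 3/4 satisfied
(2,1)@ 0/6 not
(3,0)% 1/2 not
(3,1)% 3/4 satisfied
(3,2)% 2/5 not
(3,3)@ 1/3 not
(4,2)% 3/6 not
(4,3)@ 2/4 not
(5,1)% 1/2 not
(5,2)@ 1/3 not
Unsatisfied: (2,1), (3,0), (3,2), (3,3), (4,2), (4,3), (5,1), (5,2) — 8 in total.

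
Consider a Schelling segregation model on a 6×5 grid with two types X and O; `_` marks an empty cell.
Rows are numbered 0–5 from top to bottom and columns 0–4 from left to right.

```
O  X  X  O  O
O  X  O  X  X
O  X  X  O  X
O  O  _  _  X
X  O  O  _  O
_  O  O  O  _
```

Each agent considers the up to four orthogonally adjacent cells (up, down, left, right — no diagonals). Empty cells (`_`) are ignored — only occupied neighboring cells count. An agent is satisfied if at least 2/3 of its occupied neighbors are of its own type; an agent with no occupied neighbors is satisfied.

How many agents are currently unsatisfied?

Row 0: (0,0)O 1/2 unhappy · (0,1)X 2/3 ok · (0,2)X 1/3 unhappy · (0,3)O 1/3 unhappy · (0,4)O 1/2 unhappy
Row 1: (1,0)O 2/3 ok · (1,1)X 2/4 unhappy · (1,2)O 0/4 unhappy · (1,3)X 1/4 unhappy · (1,4)X 2/3 ok
Row 2: (2,0)O 2/3 ok · (2,1)X 2/4 unhappy · (2,2)X 1/3 unhappy · (2,3)O 0/3 unhappy · (2,4)X 2/3 ok
Row 3: (3,0)O 2/3 ok · (3,1)O 2/3 ok · (3,4)X 1/2 unhappy
Row 4: (4,0)X 0/2 unhappy · (4,1)O 3/4 ok · (4,2)O 2/2 ok · (4,4)O 0/1 unhappy
Row 5: (5,1)O 2/2 ok · (5,2)O 3/3 ok · (5,3)O 1/1 ok
Unsatisfied: (0,0), (0,2), (0,3), (0,4), (1,1), (1,2), (1,3), (2,1), (2,2), (2,3), (3,4), (4,0), (4,4) — 13 in total.

13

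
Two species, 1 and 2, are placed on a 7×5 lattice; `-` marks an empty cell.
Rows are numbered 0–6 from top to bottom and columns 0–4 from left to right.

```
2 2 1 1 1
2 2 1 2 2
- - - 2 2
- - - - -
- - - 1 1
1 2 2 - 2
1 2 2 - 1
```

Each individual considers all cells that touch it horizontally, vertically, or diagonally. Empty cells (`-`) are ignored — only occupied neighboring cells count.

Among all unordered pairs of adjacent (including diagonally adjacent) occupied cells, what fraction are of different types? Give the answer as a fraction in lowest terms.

Scan each occupied cell's neighbors to the right and below (and the two forward diagonals) so each pair is counted once.
Row 0: 2(0,0)–2(0,1)= 2(0,0)–2(1,0)= 2(0,0)–2(1,1)= 2(0,1)–1(0,2)≠ 2(0,1)–2(1,1)= 2(0,1)–1(1,2)≠ 2(0,1)–2(1,0)= 1(0,2)–1(0,3)= 1(0,2)–1(1,2)= 1(0,2)–2(1,3)≠ 1(0,2)–2(1,1)≠ 1(0,3)–1(0,4)= 1(0,3)–2(1,3)≠ 1(0,3)–2(1,4)≠ 1(0,3)–1(1,2)= 1(0,4)–2(1,4)≠ 1(0,4)–2(1,3)≠  → 8/17 unlike.
Row 1: 2(1,0)–2(1,1)= 2(1,1)–1(1,2)≠ 1(1,2)–2(1,3)≠ 1(1,2)–2(2,3)≠ 2(1,3)–2(1,4)= 2(1,3)–2(2,3)= 2(1,3)–2(2,4)= 2(1,4)–2(2,4)= 2(1,4)–2(2,3)=  → 3/9 unlike.
Row 2: 2(2,3)–2(2,4)=  → 0/1 unlike.
Row 4: 1(4,3)–1(4,4)= 1(4,3)–2(5,4)≠ 1(4,3)–2(5,2)≠ 1(4,4)–2(5,4)≠  → 3/4 unlike.
Row 5: 1(5,0)–2(5,1)≠ 1(5,0)–1(6,0)= 1(5,0)–2(6,1)≠ 2(5,1)–2(5,2)= 2(5,1)–2(6,1)= 2(5,1)–2(6,2)= 2(5,1)–1(6,0)≠ 2(5,2)–2(6,2)= 2(5,2)–2(6,1)= 2(5,4)–1(6,4)≠  → 4/10 unlike.
Row 6: 1(6,0)–2(6,1)≠ 2(6,1)–2(6,2)=  → 1/2 unlike.
Total adjacent occupied pairs: 43; unlike-type pairs: 19.
19/43 is already in lowest terms.

19/43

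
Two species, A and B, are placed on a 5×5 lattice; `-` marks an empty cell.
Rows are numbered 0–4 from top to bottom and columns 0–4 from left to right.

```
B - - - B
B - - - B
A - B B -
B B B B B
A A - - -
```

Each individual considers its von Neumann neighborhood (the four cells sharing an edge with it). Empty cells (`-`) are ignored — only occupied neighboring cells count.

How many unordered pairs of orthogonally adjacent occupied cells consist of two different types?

Scan each occupied cell's neighbors to the right and below so each pair is counted once.
Row 0: B(0,0)–B(1,0)= B(0,4)–B(1,4)=  → 0/2 unlike.
Row 1: B(1,0)–A(2,0)≠  → 1/1 unlike.
Row 2: A(2,0)–B(3,0)≠ B(2,2)–B(2,3)= B(2,2)–B(3,2)= B(2,3)–B(3,3)=  → 1/4 unlike.
Row 3: B(3,0)–B(3,1)= B(3,0)–A(4,0)≠ B(3,1)–B(3,2)= B(3,1)–A(4,1)≠ B(3,2)–B(3,3)= B(3,3)–B(3,4)=  → 2/6 unlike.
Row 4: A(4,0)–A(4,1)=  → 0/1 unlike.
Total adjacent occupied pairs: 14; unlike-type pairs: 4.

4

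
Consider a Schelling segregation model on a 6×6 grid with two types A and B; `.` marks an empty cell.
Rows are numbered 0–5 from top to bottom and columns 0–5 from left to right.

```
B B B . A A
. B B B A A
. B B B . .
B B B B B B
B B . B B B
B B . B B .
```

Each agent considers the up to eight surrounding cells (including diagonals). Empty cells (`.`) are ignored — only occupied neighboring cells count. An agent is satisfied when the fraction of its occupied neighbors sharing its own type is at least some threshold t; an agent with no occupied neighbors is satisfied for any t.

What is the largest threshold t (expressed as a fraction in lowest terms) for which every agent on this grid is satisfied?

Row 0: (0,0)B 2/2 · (0,1)B 4/4 · (0,2)B 4/4 · (0,4)A 3/4 · (0,5)A 3/3
Row 1: (1,1)B 6/6 · (1,2)B 7/7 · (1,3)B 4/6 · (1,4)A 3/5 · (1,5)A 3/3
Row 2: (2,1)B 6/6 · (2,2)B 8/8 · (2,3)B 6/7
Row 3: (3,0)B 4/4 · (3,1)B 6/6 · (3,2)B 7/7 · (3,3)B 6/6 · (3,4)B 6/6 · (3,5)B 3/3
Row 4: (4,0)B 5/5 · (4,1)B 6/6 · (4,3)B 6/6 · (4,4)B 7/7 · (4,5)B 4/4
Row 5: (5,0)B 3/3 · (5,1)B 3/3 · (5,3)B 3/3 · (5,4)B 4/4
The smallest same-type fraction is 3/5 at (1,4), which reduces to 3/5. Any threshold above that leaves this agent unsatisfied.

3/5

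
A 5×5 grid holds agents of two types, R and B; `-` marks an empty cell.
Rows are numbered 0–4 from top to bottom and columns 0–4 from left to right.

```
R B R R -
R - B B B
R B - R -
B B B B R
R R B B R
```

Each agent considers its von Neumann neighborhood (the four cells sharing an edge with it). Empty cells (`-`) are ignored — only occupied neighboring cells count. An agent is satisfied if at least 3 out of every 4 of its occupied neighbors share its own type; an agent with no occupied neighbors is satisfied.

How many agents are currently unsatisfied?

(0,0)R 1/2 unhappy
(0,1)B 0/2 unhappy
(0,2)R 1/3 unhappy
(0,3)R 1/2 unhappy
(1,0)R 2/2 ok
(1,2)B 1/2 unhappy
(1,3)B 2/4 unhappy
(1,4)B 1/1 ok
(2,0)R 1/3 unhappy
(2,1)B 1/2 unhappy
(2,3)R 0/2 unhappy
(3,0)B 1/3 unhappy
(3,1)B 3/4 ok
(3,2)B 3/3 ok
(3,3)B 2/4 unhappy
(3,4)R 1/2 unhappy
(4,0)R 1/2 unhappy
(4,1)R 1/3 unhappy
(4,2)B 2/3 unhappy
(4,3)B 2/3 unhappy
(4,4)R 1/2 unhappy
Unsatisfied: (0,0), (0,1), (0,2), (0,3), (1,2), (1,3), (2,0), (2,1), (2,3), (3,0), (3,3), (3,4), (4,0), (4,1), (4,2), (4,3), (4,4) — 17 in total.

17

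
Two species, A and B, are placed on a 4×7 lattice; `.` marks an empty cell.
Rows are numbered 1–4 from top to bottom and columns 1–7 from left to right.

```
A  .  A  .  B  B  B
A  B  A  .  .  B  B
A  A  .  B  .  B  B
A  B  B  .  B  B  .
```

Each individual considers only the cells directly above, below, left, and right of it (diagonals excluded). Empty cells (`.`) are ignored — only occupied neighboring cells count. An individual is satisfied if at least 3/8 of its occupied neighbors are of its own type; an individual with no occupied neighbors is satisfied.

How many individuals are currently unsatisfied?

3

Row 1: (1,1)A 1/1 satisfied · (1,3)A 1/1 satisfied · (1,5)B 1/1 satisfied · (1,6)B 3/3 satisfied · (1,7)B 2/2 satisfied
Row 2: (2,1)A 2/3 satisfied · (2,2)B 0/3 not · (2,3)A 1/2 satisfied · (2,6)B 3/3 satisfied · (2,7)B 3/3 satisfied
Row 3: (3,1)A 3/3 satisfied · (3,2)A 1/3 not · (3,4)B 0/0 satisfied · (3,6)B 3/3 satisfied · (3,7)B 2/2 satisfied
Row 4: (4,1)A 1/2 satisfied · (4,2)B 1/3 not · (4,3)B 1/1 satisfied · (4,5)B 1/1 satisfied · (4,6)B 2/2 satisfied
Unsatisfied: (2,2), (3,2), (4,2) — 3 in total.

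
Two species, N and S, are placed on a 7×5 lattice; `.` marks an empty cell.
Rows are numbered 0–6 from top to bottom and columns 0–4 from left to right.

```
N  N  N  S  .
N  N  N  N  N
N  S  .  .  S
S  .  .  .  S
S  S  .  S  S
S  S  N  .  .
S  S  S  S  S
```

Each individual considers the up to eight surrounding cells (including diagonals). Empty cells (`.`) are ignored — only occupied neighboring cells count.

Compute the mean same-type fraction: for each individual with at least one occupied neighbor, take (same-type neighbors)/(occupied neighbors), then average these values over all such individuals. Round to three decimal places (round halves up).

0.707

Row 0: (0,0)N 3/3 · (0,1)N 5/5 · (0,2)N 4/5 · (0,3)S 0/4
Row 1: (1,0)N 4/5 · (1,1)N 6/7 · (1,2)N 4/6 · (1,3)N 3/5 · (1,4)N 1/3
Row 2: (2,0)N 2/4 · (2,1)S 1/5 · (2,4)S 1/3
Row 3: (3,0)S 3/4 · (3,4)S 3/3
Row 4: (4,0)S 4/4 · (4,1)S 4/5 · (4,3)S 2/3 · (4,4)S 2/2
Row 5: (5,0)S 5/5 · (5,1)S 6/7 · (5,2)N 0/6
Row 6: (6,0)S 3/3 · (6,1)S 4/5 · (6,2)S 3/4 · (6,3)S 2/3 · (6,4)S 1/1
Sum over 26 individuals: 3/3 + 5/5 + 4/5 + 0/4 + 4/5 + 6/7 + 4/6 + 3/5 + 1/3 + 2/4 + 1/5 + 1/3 + 3/4 + 3/3 + 4/4 + 4/5 + 2/3 + 2/2 + 5/5 + 6/7 + 0/6 + 3/3 + 4/5 + 3/4 + 2/3 + 1/1 = 386/21; mean = 386/21 ÷ 26 = 193/273 = 0.706959… → 0.707.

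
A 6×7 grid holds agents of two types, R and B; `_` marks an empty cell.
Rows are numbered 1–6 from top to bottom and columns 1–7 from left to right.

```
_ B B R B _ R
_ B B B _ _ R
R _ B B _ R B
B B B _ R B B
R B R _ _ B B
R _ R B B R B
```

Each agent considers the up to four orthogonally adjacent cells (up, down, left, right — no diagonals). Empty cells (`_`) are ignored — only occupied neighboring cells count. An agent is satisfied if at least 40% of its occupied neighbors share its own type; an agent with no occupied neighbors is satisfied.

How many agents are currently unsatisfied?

11

(1,2)B 2/2 ✓
(1,3)B 2/3 ✓
(1,4)R 0/3 ✗
(1,5)B 0/1 ✗
(1,7)R 1/1 ✓
(2,2)B 2/2 ✓
(2,3)B 4/4 ✓
(2,4)B 2/3 ✓
(2,7)R 1/2 ✓
(3,1)R 0/1 ✗
(3,3)B 3/3 ✓
(3,4)B 2/2 ✓
(3,6)R 0/2 ✗
(3,7)B 1/3 ✗
(4,1)B 1/3 ✗
(4,2)B 3/3 ✓
(4,3)B 2/3 ✓
(4,5)R 0/1 ✗
(4,6)B 2/4 ✓
(4,7)B 3/3 ✓
(5,1)R 1/3 ✗
(5,2)B 1/3 ✗
(5,3)R 1/3 ✗
(5,6)B 2/3 ✓
(5,7)B 3/3 ✓
(6,1)R 1/1 ✓
(6,3)R 1/2 ✓
(6,4)B 1/2 ✓
(6,5)B 1/2 ✓
(6,6)R 0/3 ✗
(6,7)B 1/2 ✓
Unsatisfied: (1,4), (1,5), (3,1), (3,6), (3,7), (4,1), (4,5), (5,1), (5,2), (5,3), (6,6) — 11 in total.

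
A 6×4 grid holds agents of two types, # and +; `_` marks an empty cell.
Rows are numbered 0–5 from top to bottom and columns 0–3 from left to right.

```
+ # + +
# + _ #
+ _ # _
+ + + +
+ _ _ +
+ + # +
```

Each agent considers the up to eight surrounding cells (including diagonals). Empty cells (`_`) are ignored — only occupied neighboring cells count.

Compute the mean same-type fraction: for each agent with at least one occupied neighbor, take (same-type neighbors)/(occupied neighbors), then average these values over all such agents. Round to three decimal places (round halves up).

0.566

Row 0: (0,0)+ 1/3 · (0,1)# 1/4 · (0,2)+ 2/4 · (0,3)+ 1/2
Row 1: (1,0)# 1/4 · (1,1)+ 3/6 · (1,3)# 1/3
Row 2: (2,0)+ 3/4 · (2,2)# 1/5
Row 3: (3,0)+ 3/3 · (3,1)+ 4/5 · (3,2)+ 3/4 · (3,3)+ 2/3
Row 4: (4,0)+ 4/4 · (4,3)+ 3/4
Row 5: (5,0)+ 2/2 · (5,1)+ 2/3 · (5,2)# 0/3 · (5,3)+ 1/2
Sum over 19 agents: 1/3 + 1/4 + 2/4 + 1/2 + 1/4 + 3/6 + 1/3 + 3/4 + 1/5 + 3/3 + 4/5 + 3/4 + 2/3 + 4/4 + 3/4 + 2/2 + 2/3 + 0/3 + 1/2 = 43/4; mean = 43/4 ÷ 19 = 43/76 = 0.565789… → 0.566.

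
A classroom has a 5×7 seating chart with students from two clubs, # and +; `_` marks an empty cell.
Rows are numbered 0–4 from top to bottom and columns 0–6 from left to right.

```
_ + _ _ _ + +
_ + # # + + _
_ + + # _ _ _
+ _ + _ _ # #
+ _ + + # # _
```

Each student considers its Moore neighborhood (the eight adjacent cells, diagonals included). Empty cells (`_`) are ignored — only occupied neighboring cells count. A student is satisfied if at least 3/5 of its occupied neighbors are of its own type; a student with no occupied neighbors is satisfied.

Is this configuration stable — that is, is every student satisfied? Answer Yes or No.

(0,1)+ 1/2 unhappy
(0,5)+ 3/3 ok
(0,6)+ 2/2 ok
(1,1)+ 3/4 ok
(1,2)# 2/6 unhappy
(1,3)# 2/4 unhappy
(1,4)+ 2/4 unhappy
(1,5)+ 3/3 ok
(2,1)+ 4/5 ok
(2,2)+ 3/6 unhappy
(2,3)# 2/5 unhappy
(3,0)+ 2/2 ok
(3,2)+ 4/5 ok
(3,5)# 3/3 ok
(3,6)# 2/2 ok
(4,0)+ 1/1 ok
(4,2)+ 2/2 ok
(4,3)+ 2/3 ok
(4,4)# 2/3 ok
(4,5)# 3/3 ok
For instance (0,1) has only 1/2 same-type neighbors, below 3/5.

No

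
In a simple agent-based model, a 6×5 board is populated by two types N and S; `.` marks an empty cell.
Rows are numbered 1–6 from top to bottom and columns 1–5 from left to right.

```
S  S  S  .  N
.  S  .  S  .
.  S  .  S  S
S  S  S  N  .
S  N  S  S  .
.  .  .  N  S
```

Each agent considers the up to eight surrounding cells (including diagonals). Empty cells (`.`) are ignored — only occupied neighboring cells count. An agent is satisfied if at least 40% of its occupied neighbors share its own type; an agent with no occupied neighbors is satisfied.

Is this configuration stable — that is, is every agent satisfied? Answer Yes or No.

(1,1)S 2/2 ok
(1,2)S 3/3 ok
(1,3)S 3/3 ok
(1,5)N 0/1 unhappy
(2,2)S 4/4 ok
(2,4)S 3/4 ok
(3,2)S 4/4 ok
(3,4)S 3/4 ok
(3,5)S 2/3 ok
(4,1)S 3/4 ok
(4,2)S 5/6 ok
(4,3)S 5/7 ok
(4,4)N 0/5 unhappy
(5,1)S 2/3 ok
(5,2)N 0/5 unhappy
(5,3)S 3/6 ok
(5,4)S 3/5 ok
(6,4)N 0/3 unhappy
(6,5)S 1/2 ok
For instance (1,5) has only 0/1 same-type neighbors, below 2/5.

No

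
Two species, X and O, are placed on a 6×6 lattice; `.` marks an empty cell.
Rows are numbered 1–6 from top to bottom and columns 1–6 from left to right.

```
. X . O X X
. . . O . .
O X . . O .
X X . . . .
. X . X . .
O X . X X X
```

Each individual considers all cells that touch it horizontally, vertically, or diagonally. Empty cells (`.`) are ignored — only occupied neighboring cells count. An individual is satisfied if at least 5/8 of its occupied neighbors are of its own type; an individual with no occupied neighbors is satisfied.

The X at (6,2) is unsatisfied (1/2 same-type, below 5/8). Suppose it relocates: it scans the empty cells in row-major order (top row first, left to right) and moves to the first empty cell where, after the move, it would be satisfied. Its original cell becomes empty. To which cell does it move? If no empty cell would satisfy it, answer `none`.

(1,1)

Vacating (6,2). Empty cells in order:
  (1,1): 1/1 same-type → satisfied — stop here.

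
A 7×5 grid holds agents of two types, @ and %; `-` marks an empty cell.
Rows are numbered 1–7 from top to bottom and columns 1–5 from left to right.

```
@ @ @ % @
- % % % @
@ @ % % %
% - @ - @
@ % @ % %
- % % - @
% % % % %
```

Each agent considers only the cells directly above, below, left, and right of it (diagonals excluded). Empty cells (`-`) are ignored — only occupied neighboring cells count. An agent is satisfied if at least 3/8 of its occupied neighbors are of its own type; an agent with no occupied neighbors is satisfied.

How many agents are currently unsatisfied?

Row 1: (1,1)@ 1/1 ✓ · (1,2)@ 2/3 ✓ · (1,3)@ 1/3 ✗ · (1,4)% 1/3 ✗ · (1,5)@ 1/2 ✓
Row 2: (2,2)% 1/3 ✗ · (2,3)% 3/4 ✓ · (2,4)% 3/4 ✓ · (2,5)@ 1/3 ✗
Row 3: (3,1)@ 1/2 ✓ · (3,2)@ 1/3 ✗ · (3,3)% 2/4 ✓ · (3,4)% 3/3 ✓ · (3,5)% 1/3 ✗
Row 4: (4,1)% 0/2 ✗ · (4,3)@ 1/2 ✓ · (4,5)@ 0/2 ✗
Row 5: (5,1)@ 0/2 ✗ · (5,2)% 1/3 ✗ · (5,3)@ 1/4 ✗ · (5,4)% 1/2 ✓ · (5,5)% 1/3 ✗
Row 6: (6,2)% 3/3 ✓ · (6,3)% 2/3 ✓ · (6,5)@ 0/2 ✗
Row 7: (7,1)% 1/1 ✓ · (7,2)% 3/3 ✓ · (7,3)% 3/3 ✓ · (7,4)% 2/2 ✓ · (7,5)% 1/2 ✓
Unsatisfied: (1,3), (1,4), (2,2), (2,5), (3,2), (3,5), (4,1), (4,5), (5,1), (5,2), (5,3), (5,5), (6,5) — 13 in total.

13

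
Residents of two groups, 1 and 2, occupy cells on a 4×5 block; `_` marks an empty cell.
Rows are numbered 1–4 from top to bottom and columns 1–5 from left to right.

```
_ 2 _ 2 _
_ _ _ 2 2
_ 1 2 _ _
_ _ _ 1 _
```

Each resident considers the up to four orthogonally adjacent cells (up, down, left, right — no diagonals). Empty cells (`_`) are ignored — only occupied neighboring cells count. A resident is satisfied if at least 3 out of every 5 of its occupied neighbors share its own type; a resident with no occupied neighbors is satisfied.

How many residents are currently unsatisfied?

(1,2)2 0/0 ok
(1,4)2 1/1 ok
(2,4)2 2/2 ok
(2,5)2 1/1 ok
(3,2)1 0/1 unhappy
(3,3)2 0/1 unhappy
(4,4)1 0/0 ok
Unsatisfied: (3,2), (3,3) — 2 in total.

2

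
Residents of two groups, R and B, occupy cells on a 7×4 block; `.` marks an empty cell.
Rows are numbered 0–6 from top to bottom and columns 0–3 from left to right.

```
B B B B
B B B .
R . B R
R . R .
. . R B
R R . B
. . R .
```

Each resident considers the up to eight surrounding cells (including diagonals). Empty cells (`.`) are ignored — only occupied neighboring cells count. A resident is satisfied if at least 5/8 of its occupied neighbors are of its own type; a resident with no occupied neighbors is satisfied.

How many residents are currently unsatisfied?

8

(0,0)B 3/3 ✓
(0,1)B 5/5 ✓
(0,2)B 4/4 ✓
(0,3)B 2/2 ✓
(1,0)B 3/4 ✓
(1,1)B 6/7 ✓
(1,2)B 5/6 ✓
(2,0)R 1/3 ✗
(2,2)B 2/4 ✗
(2,3)R 1/3 ✗
(3,0)R 1/1 ✓
(3,2)R 2/4 ✗
(4,2)R 2/4 ✗
(4,3)B 1/3 ✗
(5,0)R 1/1 ✓
(5,1)R 3/3 ✓
(5,3)B 1/3 ✗
(6,2)R 1/2 ✗
Unsatisfied: (2,0), (2,2), (2,3), (3,2), (4,2), (4,3), (5,3), (6,2) — 8 in total.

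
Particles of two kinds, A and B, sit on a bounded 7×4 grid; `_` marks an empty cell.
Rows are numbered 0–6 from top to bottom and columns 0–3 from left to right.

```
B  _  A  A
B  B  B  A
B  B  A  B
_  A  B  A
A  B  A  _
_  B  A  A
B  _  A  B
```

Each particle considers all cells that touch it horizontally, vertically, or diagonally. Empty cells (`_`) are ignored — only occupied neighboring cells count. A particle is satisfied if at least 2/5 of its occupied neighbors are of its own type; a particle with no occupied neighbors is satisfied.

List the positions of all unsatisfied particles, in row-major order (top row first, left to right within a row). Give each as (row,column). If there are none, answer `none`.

Row 0: (0,0)B 2/2 ✓ · (0,2)A 2/4 ✓ · (0,3)A 2/3 ✓
Row 1: (1,0)B 4/4 ✓ · (1,1)B 5/7 ✓ · (1,2)B 3/7 ✓ · (1,3)A 3/5 ✓
Row 2: (2,0)B 3/4 ✓ · (2,1)B 5/7 ✓ · (2,2)A 3/8 ✗ · (2,3)B 2/5 ✓
Row 3: (3,1)A 3/7 ✓ · (3,2)B 3/7 ✓ · (3,3)A 2/4 ✓
Row 4: (4,0)A 1/3 ✗ · (4,1)B 2/6 ✗ · (4,2)A 4/7 ✓
Row 5: (5,1)B 2/6 ✗ · (5,2)A 3/6 ✓ · (5,3)A 3/4 ✓
Row 6: (6,0)B 1/1 ✓ · (6,2)A 2/4 ✓ · (6,3)B 0/3 ✗

(2,2), (4,0), (4,1), (5,1), (6,3)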